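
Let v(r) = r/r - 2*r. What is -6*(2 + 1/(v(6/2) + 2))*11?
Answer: -110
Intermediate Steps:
v(r) = 1 - 2*r
-6*(2 + 1/(v(6/2) + 2))*11 = -6*(2 + 1/((1 - 12/2) + 2))*11 = -6*(2 + 1/((1 - 2*3) + 2))*11 = -6*(2 + 1/((1 - 6) + 2))*11 = -6*(2 + 1/(-5 + 2))*11 = -6*(2 + 1/(-3))*11 = -6*(2 - ⅓)*11 = -6*5/3*11 = -10*11 = -110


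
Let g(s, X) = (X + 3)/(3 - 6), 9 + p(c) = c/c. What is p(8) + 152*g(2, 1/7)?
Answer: -3512/21 ≈ -167.24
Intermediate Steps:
p(c) = -8 (p(c) = -9 + c/c = -9 + 1 = -8)
g(s, X) = -1 - X/3 (g(s, X) = (3 + X)/(-3) = (3 + X)*(-⅓) = -1 - X/3)
p(8) + 152*g(2, 1/7) = -8 + 152*(-1 - ⅓/7) = -8 + 152*(-1 - ⅓*⅐) = -8 + 152*(-1 - 1/21) = -8 + 152*(-22/21) = -8 - 3344/21 = -3512/21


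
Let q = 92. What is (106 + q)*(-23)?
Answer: -4554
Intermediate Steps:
(106 + q)*(-23) = (106 + 92)*(-23) = 198*(-23) = -4554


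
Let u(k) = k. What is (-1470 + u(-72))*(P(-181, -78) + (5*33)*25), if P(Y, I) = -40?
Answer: -6299070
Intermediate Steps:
(-1470 + u(-72))*(P(-181, -78) + (5*33)*25) = (-1470 - 72)*(-40 + (5*33)*25) = -1542*(-40 + 165*25) = -1542*(-40 + 4125) = -1542*4085 = -6299070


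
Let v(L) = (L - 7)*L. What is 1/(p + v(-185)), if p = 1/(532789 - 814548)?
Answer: 281759/10008079679 ≈ 2.8153e-5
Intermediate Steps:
v(L) = L*(-7 + L) (v(L) = (-7 + L)*L = L*(-7 + L))
p = -1/281759 (p = 1/(-281759) = -1/281759 ≈ -3.5491e-6)
1/(p + v(-185)) = 1/(-1/281759 - 185*(-7 - 185)) = 1/(-1/281759 - 185*(-192)) = 1/(-1/281759 + 35520) = 1/(10008079679/281759) = 281759/10008079679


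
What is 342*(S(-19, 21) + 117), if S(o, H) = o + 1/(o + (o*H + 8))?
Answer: 6870609/205 ≈ 33515.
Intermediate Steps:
S(o, H) = o + 1/(8 + o + H*o) (S(o, H) = o + 1/(o + (H*o + 8)) = o + 1/(o + (8 + H*o)) = o + 1/(8 + o + H*o))
342*(S(-19, 21) + 117) = 342*((1 + (-19)**2 + 8*(-19) + 21*(-19)**2)/(8 - 19 + 21*(-19)) + 117) = 342*((1 + 361 - 152 + 21*361)/(8 - 19 - 399) + 117) = 342*((1 + 361 - 152 + 7581)/(-410) + 117) = 342*(-1/410*7791 + 117) = 342*(-7791/410 + 117) = 342*(40179/410) = 6870609/205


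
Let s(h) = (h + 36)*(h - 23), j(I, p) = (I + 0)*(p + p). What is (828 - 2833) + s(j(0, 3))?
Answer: -2833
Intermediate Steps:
j(I, p) = 2*I*p (j(I, p) = I*(2*p) = 2*I*p)
s(h) = (-23 + h)*(36 + h) (s(h) = (36 + h)*(-23 + h) = (-23 + h)*(36 + h))
(828 - 2833) + s(j(0, 3)) = (828 - 2833) + (-828 + (2*0*3)² + 13*(2*0*3)) = -2005 + (-828 + 0² + 13*0) = -2005 + (-828 + 0 + 0) = -2005 - 828 = -2833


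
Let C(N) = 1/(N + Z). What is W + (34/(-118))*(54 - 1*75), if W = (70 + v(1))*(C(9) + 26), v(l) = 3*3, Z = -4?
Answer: 612376/295 ≈ 2075.9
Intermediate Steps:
v(l) = 9
C(N) = 1/(-4 + N) (C(N) = 1/(N - 4) = 1/(-4 + N))
W = 10349/5 (W = (70 + 9)*(1/(-4 + 9) + 26) = 79*(1/5 + 26) = 79*(⅕ + 26) = 79*(131/5) = 10349/5 ≈ 2069.8)
W + (34/(-118))*(54 - 1*75) = 10349/5 + (34/(-118))*(54 - 1*75) = 10349/5 + (34*(-1/118))*(54 - 75) = 10349/5 - 17/59*(-21) = 10349/5 + 357/59 = 612376/295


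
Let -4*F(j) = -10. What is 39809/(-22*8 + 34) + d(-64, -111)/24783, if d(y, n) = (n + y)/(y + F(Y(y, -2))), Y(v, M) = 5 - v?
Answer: -121350083281/432859878 ≈ -280.34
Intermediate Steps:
F(j) = 5/2 (F(j) = -¼*(-10) = 5/2)
d(y, n) = (n + y)/(5/2 + y) (d(y, n) = (n + y)/(y + 5/2) = (n + y)/(5/2 + y))
39809/(-22*8 + 34) + d(-64, -111)/24783 = 39809/(-22*8 + 34) + (2*(-111 - 64)/(5 + 2*(-64)))/24783 = 39809/(-176 + 34) + (2*(-175)/(5 - 128))*(1/24783) = 39809/(-142) + (2*(-175)/(-123))*(1/24783) = 39809*(-1/142) + (2*(-1/123)*(-175))*(1/24783) = -39809/142 + (350/123)*(1/24783) = -39809/142 + 350/3048309 = -121350083281/432859878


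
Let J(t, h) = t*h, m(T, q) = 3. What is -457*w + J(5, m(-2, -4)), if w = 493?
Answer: -225286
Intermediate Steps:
J(t, h) = h*t
-457*w + J(5, m(-2, -4)) = -457*493 + 3*5 = -225301 + 15 = -225286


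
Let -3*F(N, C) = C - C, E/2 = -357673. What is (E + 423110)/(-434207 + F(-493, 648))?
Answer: 292236/434207 ≈ 0.67303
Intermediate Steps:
E = -715346 (E = 2*(-357673) = -715346)
F(N, C) = 0 (F(N, C) = -(C - C)/3 = -⅓*0 = 0)
(E + 423110)/(-434207 + F(-493, 648)) = (-715346 + 423110)/(-434207 + 0) = -292236/(-434207) = -292236*(-1/434207) = 292236/434207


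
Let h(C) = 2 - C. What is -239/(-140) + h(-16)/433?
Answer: 106007/60620 ≈ 1.7487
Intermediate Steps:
-239/(-140) + h(-16)/433 = -239/(-140) + (2 - 1*(-16))/433 = -239*(-1/140) + (2 + 16)*(1/433) = 239/140 + 18*(1/433) = 239/140 + 18/433 = 106007/60620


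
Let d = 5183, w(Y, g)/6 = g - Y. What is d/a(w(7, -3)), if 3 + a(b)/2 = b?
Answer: -5183/126 ≈ -41.135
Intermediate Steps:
w(Y, g) = -6*Y + 6*g (w(Y, g) = 6*(g - Y) = -6*Y + 6*g)
a(b) = -6 + 2*b
d/a(w(7, -3)) = 5183/(-6 + 2*(-6*7 + 6*(-3))) = 5183/(-6 + 2*(-42 - 18)) = 5183/(-6 + 2*(-60)) = 5183/(-6 - 120) = 5183/(-126) = 5183*(-1/126) = -5183/126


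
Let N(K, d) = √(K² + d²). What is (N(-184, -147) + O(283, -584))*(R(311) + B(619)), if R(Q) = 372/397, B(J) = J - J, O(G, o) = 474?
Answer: 176328/397 + 372*√55465/397 ≈ 664.83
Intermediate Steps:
B(J) = 0
R(Q) = 372/397 (R(Q) = 372*(1/397) = 372/397)
(N(-184, -147) + O(283, -584))*(R(311) + B(619)) = (√((-184)² + (-147)²) + 474)*(372/397 + 0) = (√(33856 + 21609) + 474)*(372/397) = (√55465 + 474)*(372/397) = (474 + √55465)*(372/397) = 176328/397 + 372*√55465/397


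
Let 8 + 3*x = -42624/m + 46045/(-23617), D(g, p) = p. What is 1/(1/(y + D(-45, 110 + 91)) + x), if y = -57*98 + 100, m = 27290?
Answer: -340622441005/1307094717524 ≈ -0.26059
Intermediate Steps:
y = -5486 (y = -5586 + 100 = -5486)
x = -1236547083/322253965 (x = -8/3 + (-42624/27290 + 46045/(-23617))/3 = -8/3 + (-42624*1/27290 + 46045*(-1/23617))/3 = -8/3 + (-21312/13645 - 46045/23617)/3 = -8/3 + (⅓)*(-1131609529/322253965) = -8/3 - 1131609529/966761895 = -1236547083/322253965 ≈ -3.8372)
1/(1/(y + D(-45, 110 + 91)) + x) = 1/(1/(-5486 + (110 + 91)) - 1236547083/322253965) = 1/(1/(-5486 + 201) - 1236547083/322253965) = 1/(1/(-5285) - 1236547083/322253965) = 1/(-1/5285 - 1236547083/322253965) = 1/(-1307094717524/340622441005) = -340622441005/1307094717524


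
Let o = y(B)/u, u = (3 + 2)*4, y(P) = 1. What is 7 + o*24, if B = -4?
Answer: 41/5 ≈ 8.2000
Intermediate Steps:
u = 20 (u = 5*4 = 20)
o = 1/20 ≈ 0.050000
7 + o*24 = 7 + (1/20)*24 = 7 + 6/5 = 41/5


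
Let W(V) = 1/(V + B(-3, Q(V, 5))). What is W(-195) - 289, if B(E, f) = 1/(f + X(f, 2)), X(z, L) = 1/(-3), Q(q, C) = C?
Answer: -788117/2727 ≈ -289.00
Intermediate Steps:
X(z, L) = -⅓
B(E, f) = 1/(-⅓ + f) (B(E, f) = 1/(f - ⅓) = 1/(-⅓ + f))
W(V) = 1/(3/14 + V) (W(V) = 1/(V + 3/(-1 + 3*5)) = 1/(V + 3/(-1 + 15)) = 1/(V + 3/14) = 1/(3/14 + V))
W(-195) - 289 = 14/(3 + 14*(-195)) - 289 = 14/(3 - 2730) - 289 = 14/(-2727) - 289 = 14*(-1/2727) - 289 = -14/2727 - 289 = -788117/2727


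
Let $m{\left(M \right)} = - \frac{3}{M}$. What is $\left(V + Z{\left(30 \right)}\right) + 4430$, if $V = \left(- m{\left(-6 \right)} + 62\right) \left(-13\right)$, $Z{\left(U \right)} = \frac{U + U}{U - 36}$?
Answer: $\frac{7241}{2} \approx 3620.5$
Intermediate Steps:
$Z{\left(U \right)} = \frac{2 U}{-36 + U}$
$V = - \frac{1599}{2}$ ($V = \left(- \frac{-3}{-6} + 62\right) \left(-13\right) = \left(- \frac{\left(-3\right) \left(-1\right)}{6} + 62\right) \left(-13\right) = \left(\left(-1\right) \frac{1}{2} + 62\right) \left(-13\right) = \left(- \frac{1}{2} + 62\right) \left(-13\right) = \frac{123}{2} \left(-13\right) = - \frac{1599}{2} \approx -799.5$)
$\left(V + Z{\left(30 \right)}\right) + 4430 = \left(- \frac{1599}{2} + 2 \cdot 30 \frac{1}{-36 + 30}\right) + 4430 = \left(- \frac{1599}{2} + 2 \cdot 30 \frac{1}{-6}\right) + 4430 = \left(- \frac{1599}{2} + 2 \cdot 30 \left(- \frac{1}{6}\right)\right) + 4430 = \left(- \frac{1599}{2} - 10\right) + 4430 = - \frac{1619}{2} + 4430 = \frac{7241}{2}$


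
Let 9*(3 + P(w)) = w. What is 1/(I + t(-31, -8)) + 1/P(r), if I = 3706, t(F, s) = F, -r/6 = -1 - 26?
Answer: 82/1225 ≈ 0.066939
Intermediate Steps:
r = 162 (r = -6*(-1 - 26) = -6*(-27) = 162)
P(w) = -3 + w/9
1/(I + t(-31, -8)) + 1/P(r) = 1/(3706 - 31) + 1/(-3 + (1/9)*162) = 1/3675 + 1/(-3 + 18) = 1/3675 + 1/15 = 82/1225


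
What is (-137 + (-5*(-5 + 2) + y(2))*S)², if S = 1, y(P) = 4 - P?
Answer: 14400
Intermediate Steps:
(-137 + (-5*(-5 + 2) + y(2))*S)² = (-137 + (-5*(-5 + 2) + (4 - 1*2))*1)² = (-137 + (-5*(-3) + (4 - 2))*1)² = (-137 + (15 + 2)*1)² = (-137 + 17*1)² = (-137 + 17)² = (-120)² = 14400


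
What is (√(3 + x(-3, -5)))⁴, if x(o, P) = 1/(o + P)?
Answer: 529/64 ≈ 8.2656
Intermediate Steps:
x(o, P) = 1/(P + o)
(√(3 + x(-3, -5)))⁴ = (√(3 + 1/(-5 - 3)))⁴ = (√(3 + 1/(-8)))⁴ = (√(3 - ⅛))⁴ = (√(23/8))⁴ = (√46/4)⁴ = 529/64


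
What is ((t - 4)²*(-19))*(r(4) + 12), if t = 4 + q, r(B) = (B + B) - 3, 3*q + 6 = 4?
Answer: -1292/9 ≈ -143.56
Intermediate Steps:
q = -⅔ (q = -2 + (⅓)*4 = -2 + 4/3 = -⅔ ≈ -0.66667)
r(B) = -3 + 2*B (r(B) = 2*B - 3 = -3 + 2*B)
t = 10/3 (t = 4 - ⅔ = 10/3 ≈ 3.3333)
((t - 4)²*(-19))*(r(4) + 12) = ((10/3 - 4)²*(-19))*((-3 + 2*4) + 12) = ((-⅔)²*(-19))*((-3 + 8) + 12) = ((4/9)*(-19))*(5 + 12) = -76/9*17 = -1292/9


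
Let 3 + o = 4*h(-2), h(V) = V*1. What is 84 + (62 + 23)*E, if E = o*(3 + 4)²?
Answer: -45731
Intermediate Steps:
h(V) = V
o = -11 (o = -3 + 4*(-2) = -3 - 8 = -11)
E = -539 (E = -11*(3 + 4)² = -11*7² = -11*49 = -539)
84 + (62 + 23)*E = 84 + (62 + 23)*(-539) = 84 + 85*(-539) = 84 - 45815 = -45731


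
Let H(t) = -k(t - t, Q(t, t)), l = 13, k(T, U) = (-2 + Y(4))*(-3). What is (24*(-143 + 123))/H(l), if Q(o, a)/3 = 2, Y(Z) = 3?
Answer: -160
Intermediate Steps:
Q(o, a) = 6 (Q(o, a) = 3*2 = 6)
k(T, U) = -3 (k(T, U) = (-2 + 3)*(-3) = 1*(-3) = -3)
H(t) = 3 (H(t) = -1*(-3) = 3)
(24*(-143 + 123))/H(l) = (24*(-143 + 123))/3 = (24*(-20))*(⅓) = -480*⅓ = -160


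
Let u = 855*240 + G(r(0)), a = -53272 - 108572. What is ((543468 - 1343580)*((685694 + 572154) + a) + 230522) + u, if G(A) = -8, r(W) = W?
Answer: -876925516734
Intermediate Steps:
a = -161844
u = 205192 (u = 855*240 - 8 = 205200 - 8 = 205192)
((543468 - 1343580)*((685694 + 572154) + a) + 230522) + u = ((543468 - 1343580)*((685694 + 572154) - 161844) + 230522) + 205192 = (-800112*(1257848 - 161844) + 230522) + 205192 = (-800112*1096004 + 230522) + 205192 = (-876925952448 + 230522) + 205192 = -876925721926 + 205192 = -876925516734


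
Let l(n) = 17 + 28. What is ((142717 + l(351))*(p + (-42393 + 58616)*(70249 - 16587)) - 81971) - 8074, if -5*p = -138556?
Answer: 621433232906507/5 ≈ 1.2429e+14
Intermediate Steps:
p = 138556/5 (p = -⅕*(-138556) = 138556/5 ≈ 27711.)
l(n) = 45
((142717 + l(351))*(p + (-42393 + 58616)*(70249 - 16587)) - 81971) - 8074 = ((142717 + 45)*(138556/5 + (-42393 + 58616)*(70249 - 16587)) - 81971) - 8074 = (142762*(138556/5 + 16223*53662) - 81971) - 8074 = (142762*(138556/5 + 870558626) - 81971) - 8074 = (142762*(4352931686/5) - 81971) - 8074 = (621433233356732/5 - 81971) - 8074 = 621433232946877/5 - 8074 = 621433232906507/5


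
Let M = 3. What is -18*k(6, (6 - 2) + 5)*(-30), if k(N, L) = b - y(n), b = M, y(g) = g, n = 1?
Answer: 1080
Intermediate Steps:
b = 3
k(N, L) = 2 (k(N, L) = 3 - 1*1 = 3 - 1 = 2)
-18*k(6, (6 - 2) + 5)*(-30) = -18*2*(-30) = -36*(-30) = 1080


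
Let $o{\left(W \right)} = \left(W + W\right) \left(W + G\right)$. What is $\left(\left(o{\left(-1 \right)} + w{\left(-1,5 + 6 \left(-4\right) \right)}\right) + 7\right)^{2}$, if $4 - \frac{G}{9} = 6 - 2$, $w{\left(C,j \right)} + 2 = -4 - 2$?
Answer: $1$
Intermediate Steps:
$w{\left(C,j \right)} = -8$ ($w{\left(C,j \right)} = -2 - 6 = -8$)
$G = 0$ ($G = 36 - 9 \left(6 - 2\right) = 36 - 36 = 0$)
$o{\left(W \right)} = 2 W^{2}$ ($o{\left(W \right)} = \left(W + W\right) \left(W + 0\right) = 2 W W = 2 W^{2}$)
$\left(\left(o{\left(-1 \right)} + w{\left(-1,5 + 6 \left(-4\right) \right)}\right) + 7\right)^{2} = \left(\left(2 \left(-1\right)^{2} - 8\right) + 7\right)^{2} = \left(\left(2 \cdot 1 - 8\right) + 7\right)^{2} = \left(\left(2 - 8\right) + 7\right)^{2} = \left(-6 + 7\right)^{2} = 1^{2} = 1$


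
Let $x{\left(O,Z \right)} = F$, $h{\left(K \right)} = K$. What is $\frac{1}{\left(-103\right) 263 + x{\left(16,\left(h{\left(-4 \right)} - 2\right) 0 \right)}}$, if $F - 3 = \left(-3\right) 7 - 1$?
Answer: $- \frac{1}{27108} \approx -3.6889 \cdot 10^{-5}$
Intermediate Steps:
$F = -19$ ($F = 3 - 22 = -19$)
$x{\left(O,Z \right)} = -19$
$\frac{1}{\left(-103\right) 263 + x{\left(16,\left(h{\left(-4 \right)} - 2\right) 0 \right)}} = \frac{1}{\left(-103\right) 263 - 19} = \frac{1}{-27089 - 19} = \frac{1}{-27108} = - \frac{1}{27108}$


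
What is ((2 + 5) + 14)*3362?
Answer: 70602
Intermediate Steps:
((2 + 5) + 14)*3362 = (7 + 14)*3362 = 21*3362 = 70602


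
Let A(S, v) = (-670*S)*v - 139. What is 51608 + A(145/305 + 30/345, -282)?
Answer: 221284667/1403 ≈ 1.5772e+5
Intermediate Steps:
A(S, v) = -139 - 670*S*v (A(S, v) = -670*S*v - 139 = -139 - 670*S*v)
51608 + A(145/305 + 30/345, -282) = 51608 + (-139 - 670*(145/305 + 30/345)*(-282)) = 51608 + (-139 - 670*(145*(1/305) + 30*(1/345))*(-282)) = 51608 + (-139 - 670*(29/61 + 2/23)*(-282)) = 51608 + (-139 - 670*789/1403*(-282)) = 51608 + (-139 + 149073660/1403) = 51608 + 148878643/1403 = 221284667/1403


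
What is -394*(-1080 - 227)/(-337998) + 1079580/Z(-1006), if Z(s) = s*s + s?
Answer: -2595701765/5695435299 ≈ -0.45575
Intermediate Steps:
Z(s) = s + s² (Z(s) = s² + s = s + s²)
-394*(-1080 - 227)/(-337998) + 1079580/Z(-1006) = -394*(-1080 - 227)/(-337998) + 1079580/((-1006*(1 - 1006))) = -394*(-1307)*(-1/337998) + 1079580/((-1006*(-1005))) = 514958*(-1/337998) + 1079580/1011030 = -257479/168999 + 1079580*(1/1011030) = -257479/168999 + 35986/33701 = -2595701765/5695435299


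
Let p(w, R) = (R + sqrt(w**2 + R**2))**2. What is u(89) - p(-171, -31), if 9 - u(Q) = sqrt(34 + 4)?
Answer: -31154 - sqrt(38) + 62*sqrt(30202) ≈ -20385.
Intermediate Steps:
p(w, R) = (R + sqrt(R**2 + w**2))**2
u(Q) = 9 - sqrt(38) (u(Q) = 9 - sqrt(34 + 4) = 9 - sqrt(38))
u(89) - p(-171, -31) = (9 - sqrt(38)) - (-31 + sqrt((-31)**2 + (-171)**2))**2 = (9 - sqrt(38)) - (-31 + sqrt(961 + 29241))**2 = (9 - sqrt(38)) - (-31 + sqrt(30202))**2 = 9 - sqrt(38) - (-31 + sqrt(30202))**2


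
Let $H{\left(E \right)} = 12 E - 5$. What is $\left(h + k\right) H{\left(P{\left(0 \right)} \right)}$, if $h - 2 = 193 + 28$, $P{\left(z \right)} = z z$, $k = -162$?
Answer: $-305$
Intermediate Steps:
$P{\left(z \right)} = z^{2}$
$h = 223$ ($h = 2 + \left(193 + 28\right) = 2 + 221 = 223$)
$H{\left(E \right)} = -5 + 12 E$
$\left(h + k\right) H{\left(P{\left(0 \right)} \right)} = \left(223 - 162\right) \left(-5 + 12 \cdot 0^{2}\right) = 61 \left(-5 + 12 \cdot 0\right) = 61 \left(-5 + 0\right) = 61 \left(-5\right) = -305$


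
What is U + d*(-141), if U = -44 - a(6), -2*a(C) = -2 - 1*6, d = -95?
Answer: 13347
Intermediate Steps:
a(C) = 4 (a(C) = -(-2 - 1*6)/2 = -(-2 - 6)/2 = -½*(-8) = 4)
U = -48 (U = -44 - 1*4 = -44 - 4 = -48)
U + d*(-141) = -48 - 95*(-141) = -48 + 13395 = 13347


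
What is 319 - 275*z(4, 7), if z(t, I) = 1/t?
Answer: 1001/4 ≈ 250.25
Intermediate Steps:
319 - 275*z(4, 7) = 319 - 275/4 = 1001/4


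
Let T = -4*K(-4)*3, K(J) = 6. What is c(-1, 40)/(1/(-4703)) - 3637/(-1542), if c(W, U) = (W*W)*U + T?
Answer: 232068469/1542 ≈ 1.5050e+5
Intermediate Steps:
T = -72 (T = -4*6*3 = -24*3 = -72)
c(W, U) = -72 + U*W² (c(W, U) = (W*W)*U - 72 = W²*U - 72 = U*W² - 72 = -72 + U*W²)
c(-1, 40)/(1/(-4703)) - 3637/(-1542) = (-72 + 40*(-1)²)/(1/(-4703)) - 3637/(-1542) = (-72 + 40*1)/(-1/4703) - 3637*(-1/1542) = (-72 + 40)*(-4703) + 3637/1542 = -32*(-4703) + 3637/1542 = 150496 + 3637/1542 = 232068469/1542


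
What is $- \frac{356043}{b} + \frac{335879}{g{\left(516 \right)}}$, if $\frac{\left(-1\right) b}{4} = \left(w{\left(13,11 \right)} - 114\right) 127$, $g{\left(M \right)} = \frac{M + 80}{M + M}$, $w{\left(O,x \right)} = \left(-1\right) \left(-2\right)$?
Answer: $\frac{4930371218265}{8477504} \approx 5.8158 \cdot 10^{5}$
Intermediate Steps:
$w{\left(O,x \right)} = 2$
$g{\left(M \right)} = \frac{80 + M}{2 M}$
$b = 56896$ ($b = - 4 \left(2 - 114\right) 127 = - 4 \left(\left(-112\right) 127\right) = \left(-4\right) \left(-14224\right) = 56896$)
$- \frac{356043}{b} + \frac{335879}{g{\left(516 \right)}} = - \frac{356043}{56896} + \frac{335879}{\frac{1}{2} \cdot \frac{1}{516} \left(80 + 516\right)} = \left(-356043\right) \frac{1}{56896} + \frac{335879}{\frac{1}{2} \cdot \frac{1}{516} \cdot 596} = - \frac{356043}{56896} + \frac{335879}{\frac{149}{258}} = - \frac{356043}{56896} + 335879 \cdot \frac{258}{149} = - \frac{356043}{56896} + \frac{86656782}{149} = \frac{4930371218265}{8477504}$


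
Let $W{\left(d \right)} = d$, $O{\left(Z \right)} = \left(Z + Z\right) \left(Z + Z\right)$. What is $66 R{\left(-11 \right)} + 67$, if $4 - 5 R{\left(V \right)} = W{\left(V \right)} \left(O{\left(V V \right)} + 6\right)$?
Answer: $\frac{42522419}{5} \approx 8.5045 \cdot 10^{6}$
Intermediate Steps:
$O{\left(Z \right)} = 4 Z^{2}$ ($O{\left(Z \right)} = 2 Z 2 Z = 4 Z^{2}$)
$R{\left(V \right)} = \frac{4}{5} - \frac{V \left(6 + 4 V^{4}\right)}{5}$ ($R{\left(V \right)} = \frac{4}{5} - \frac{V \left(4 \left(V V\right)^{2} + 6\right)}{5} = \frac{4}{5} - \frac{V \left(4 \left(V^{2}\right)^{2} + 6\right)}{5} = \frac{4}{5} - \frac{V \left(4 V^{4} + 6\right)}{5} = \frac{4}{5} - \frac{V \left(6 + 4 V^{4}\right)}{5}$)
$66 R{\left(-11 \right)} + 67 = 66 \left(\frac{4}{5} - - \frac{66}{5} - \frac{4 \left(-11\right)^{5}}{5}\right) + 67 = 66 \left(\frac{4}{5} + \frac{66}{5} - - \frac{644204}{5}\right) + 67 = 66 \left(\frac{4}{5} + \frac{66}{5} + \frac{644204}{5}\right) + 67 = 66 \cdot \frac{644274}{5} + 67 = \frac{42522084}{5} + 67 = \frac{42522419}{5}$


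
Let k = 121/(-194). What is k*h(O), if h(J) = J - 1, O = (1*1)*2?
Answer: -121/194 ≈ -0.62371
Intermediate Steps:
O = 2 (O = 1*2 = 2)
h(J) = -1 + J
k = -121/194 (k = 121*(-1/194) = -121/194 ≈ -0.62371)
k*h(O) = -121*(-1 + 2)/194 = -121/194*1 = -121/194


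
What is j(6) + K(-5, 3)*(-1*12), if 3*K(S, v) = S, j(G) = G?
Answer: 26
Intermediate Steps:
K(S, v) = S/3
j(6) + K(-5, 3)*(-1*12) = 6 + ((⅓)*(-5))*(-1*12) = 6 - 5/3*(-12) = 6 + 20 = 26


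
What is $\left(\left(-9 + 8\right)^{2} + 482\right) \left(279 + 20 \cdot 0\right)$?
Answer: $134757$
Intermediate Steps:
$\left(\left(-9 + 8\right)^{2} + 482\right) \left(279 + 20 \cdot 0\right) = \left(\left(-1\right)^{2} + 482\right) \left(279 + 0\right) = \left(1 + 482\right) 279 = 483 \cdot 279 = 134757$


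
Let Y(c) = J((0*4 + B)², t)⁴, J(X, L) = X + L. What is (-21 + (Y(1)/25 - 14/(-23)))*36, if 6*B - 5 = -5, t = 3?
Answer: -355032/575 ≈ -617.45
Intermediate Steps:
B = 0 (B = ⅚ + (⅙)*(-5) = ⅚ - ⅚ = 0)
J(X, L) = L + X
Y(c) = 81 (Y(c) = (3 + (0*4 + 0)²)⁴ = (3 + (0 + 0)²)⁴ = (3 + 0²)⁴ = (3 + 0)⁴ = 3⁴ = 81)
(-21 + (Y(1)/25 - 14/(-23)))*36 = (-21 + (81/25 - 14/(-23)))*36 = (-21 + (81*(1/25) - 14*(-1/23)))*36 = (-21 + (81/25 + 14/23))*36 = (-21 + 2213/575)*36 = -9862/575*36 = -355032/575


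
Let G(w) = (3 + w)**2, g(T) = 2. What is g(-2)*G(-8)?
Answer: 50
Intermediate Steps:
g(-2)*G(-8) = 2*(3 - 8)**2 = 2*(-5)**2 = 2*25 = 50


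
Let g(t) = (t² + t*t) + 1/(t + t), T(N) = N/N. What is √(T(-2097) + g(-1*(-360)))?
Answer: √933123605/60 ≈ 509.12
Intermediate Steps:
T(N) = 1
g(t) = 1/(2*t) + 2*t² (g(t) = (t² + t²) + 1/(2*t) = 2*t² + 1/(2*t) = 1/(2*t) + 2*t²)
√(T(-2097) + g(-1*(-360))) = √(1 + (1 + 4*(-1*(-360))³)/(2*((-1*(-360))))) = √(1 + (½)*(1 + 4*360³)/360) = √(1 + (½)*(1/360)*(1 + 4*46656000)) = √(1 + (½)*(1/360)*(1 + 186624000)) = √(1 + (½)*(1/360)*186624001) = √(1 + 186624001/720) = √(186624721/720) = √933123605/60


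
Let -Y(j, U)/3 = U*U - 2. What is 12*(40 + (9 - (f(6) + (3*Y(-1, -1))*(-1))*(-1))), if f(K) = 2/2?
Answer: 492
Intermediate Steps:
f(K) = 1 (f(K) = 2*(1/2) = 1)
Y(j, U) = 6 - 3*U**2 (Y(j, U) = -3*(U*U - 2) = -3*(U**2 - 2) = -3*(-2 + U**2) = 6 - 3*U**2)
12*(40 + (9 - (f(6) + (3*Y(-1, -1))*(-1))*(-1))) = 12*(40 + (9 - (1 + (3*(6 - 3*(-1)**2))*(-1))*(-1))) = 12*(40 + (9 - (1 + (3*(6 - 3*1))*(-1))*(-1))) = 12*(40 + (9 - (1 + (3*(6 - 3))*(-1))*(-1))) = 12*(40 + (9 - (1 + (3*3)*(-1))*(-1))) = 12*(40 + (9 - (1 + 9*(-1))*(-1))) = 12*(40 + (9 - (1 - 9)*(-1))) = 12*(40 + (9 - (-8)*(-1))) = 12*(40 + (9 - 1*8)) = 12*(40 + (9 - 8)) = 12*(40 + 1) = 12*41 = 492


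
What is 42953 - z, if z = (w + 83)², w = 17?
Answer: 32953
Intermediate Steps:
z = 10000 (z = (17 + 83)² = 100² = 10000)
42953 - z = 42953 - 1*10000 = 42953 - 10000 = 32953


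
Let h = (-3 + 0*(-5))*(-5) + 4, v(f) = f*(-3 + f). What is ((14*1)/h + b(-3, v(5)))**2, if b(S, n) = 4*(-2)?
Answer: 19044/361 ≈ 52.753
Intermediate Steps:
b(S, n) = -8
h = 19 (h = (-3 + 0)*(-5) + 4 = -3*(-5) + 4 = 15 + 4 = 19)
((14*1)/h + b(-3, v(5)))**2 = ((14*1)/19 - 8)**2 = (14*(1/19) - 8)**2 = (14/19 - 8)**2 = (-138/19)**2 = 19044/361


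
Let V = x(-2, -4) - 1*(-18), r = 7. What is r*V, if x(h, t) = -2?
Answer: 112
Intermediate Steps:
V = 16 (V = -2 - 1*(-18) = -2 + 18 = 16)
r*V = 7*16 = 112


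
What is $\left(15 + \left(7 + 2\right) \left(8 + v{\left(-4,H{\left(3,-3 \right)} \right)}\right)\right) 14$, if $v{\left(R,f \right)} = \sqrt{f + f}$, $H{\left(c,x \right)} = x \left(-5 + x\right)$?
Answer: $1218 + 504 \sqrt{3} \approx 2091.0$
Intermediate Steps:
$v{\left(R,f \right)} = \sqrt{2} \sqrt{f}$ ($v{\left(R,f \right)} = \sqrt{2 f} = \sqrt{2} \sqrt{f}$)
$\left(15 + \left(7 + 2\right) \left(8 + v{\left(-4,H{\left(3,-3 \right)} \right)}\right)\right) 14 = \left(15 + \left(7 + 2\right) \left(8 + \sqrt{2} \sqrt{- 3 \left(-5 - 3\right)}\right)\right) 14 = \left(15 + 9 \left(8 + \sqrt{2} \sqrt{\left(-3\right) \left(-8\right)}\right)\right) 14 = \left(15 + 9 \left(8 + \sqrt{2} \sqrt{24}\right)\right) 14 = \left(15 + 9 \left(8 + \sqrt{2} \cdot 2 \sqrt{6}\right)\right) 14 = \left(15 + 9 \left(8 + 4 \sqrt{3}\right)\right) 14 = \left(15 + \left(72 + 36 \sqrt{3}\right)\right) 14 = \left(87 + 36 \sqrt{3}\right) 14 = 1218 + 504 \sqrt{3}$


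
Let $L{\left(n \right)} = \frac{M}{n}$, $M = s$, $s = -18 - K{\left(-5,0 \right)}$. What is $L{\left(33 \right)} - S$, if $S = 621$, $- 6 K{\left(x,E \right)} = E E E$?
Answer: $- \frac{6837}{11} \approx -621.54$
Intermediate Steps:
$K{\left(x,E \right)} = - \frac{E^{3}}{6}$ ($K{\left(x,E \right)} = - \frac{E E E}{6} = - \frac{E^{2} E}{6} = - \frac{E^{3}}{6}$)
$s = -18$ ($s = -18 - - \frac{0^{3}}{6} = -18 - \left(- \frac{1}{6}\right) 0 = -18 - 0 = -18 + 0 = -18$)
$M = -18$
$L{\left(n \right)} = - \frac{18}{n}$
$L{\left(33 \right)} - S = - \frac{18}{33} - 621 = \left(-18\right) \frac{1}{33} - 621 = - \frac{6}{11} - 621 = - \frac{6837}{11}$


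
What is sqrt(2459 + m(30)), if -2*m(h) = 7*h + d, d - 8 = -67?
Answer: sqrt(9534)/2 ≈ 48.821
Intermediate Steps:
d = -59 (d = 8 - 67 = -59)
m(h) = 59/2 - 7*h/2 (m(h) = -(7*h - 59)/2 = -(-59 + 7*h)/2 = 59/2 - 7*h/2)
sqrt(2459 + m(30)) = sqrt(2459 + (59/2 - 7/2*30)) = sqrt(2459 + (59/2 - 105)) = sqrt(2459 - 151/2) = sqrt(4767/2) = sqrt(9534)/2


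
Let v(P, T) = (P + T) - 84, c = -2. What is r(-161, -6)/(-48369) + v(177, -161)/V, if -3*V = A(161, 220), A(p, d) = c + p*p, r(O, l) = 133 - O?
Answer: 749030/417892037 ≈ 0.0017924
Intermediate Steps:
v(P, T) = -84 + P + T
A(p, d) = -2 + p² (A(p, d) = -2 + p*p = -2 + p²)
V = -25919/3 (V = -(-2 + 161²)/3 = -(-2 + 25921)/3 = -⅓*25919 = -25919/3 ≈ -8639.7)
r(-161, -6)/(-48369) + v(177, -161)/V = (133 - 1*(-161))/(-48369) + (-84 + 177 - 161)/(-25919/3) = (133 + 161)*(-1/48369) - 68*(-3/25919) = 294*(-1/48369) + 204/25919 = -98/16123 + 204/25919 = 749030/417892037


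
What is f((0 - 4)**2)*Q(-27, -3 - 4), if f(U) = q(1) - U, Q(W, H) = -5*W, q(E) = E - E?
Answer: -2160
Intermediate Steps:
q(E) = 0
f(U) = -U (f(U) = 0 - U = -U)
f((0 - 4)**2)*Q(-27, -3 - 4) = (-(0 - 4)**2)*(-5*(-27)) = -1*(-4)**2*135 = -1*16*135 = -16*135 = -2160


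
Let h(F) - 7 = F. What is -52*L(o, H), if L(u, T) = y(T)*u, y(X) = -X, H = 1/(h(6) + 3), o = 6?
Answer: 39/2 ≈ 19.500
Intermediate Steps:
h(F) = 7 + F
H = 1/16 (H = 1/((7 + 6) + 3) = 1/(13 + 3) = 1/16 ≈ 0.062500)
L(u, T) = -T*u (L(u, T) = (-T)*u = -T*u)
-52*L(o, H) = -(-52)*6/16 = -52*(-3/8) = 39/2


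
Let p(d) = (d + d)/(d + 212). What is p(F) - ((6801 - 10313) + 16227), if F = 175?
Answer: -4920355/387 ≈ -12714.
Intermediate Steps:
p(d) = 2*d/(212 + d) (p(d) = (2*d)/(212 + d) = 2*d/(212 + d))
p(F) - ((6801 - 10313) + 16227) = 2*175/(212 + 175) - ((6801 - 10313) + 16227) = 2*175/387 - (-3512 + 16227) = 2*175*(1/387) - 1*12715 = 350/387 - 12715 = -4920355/387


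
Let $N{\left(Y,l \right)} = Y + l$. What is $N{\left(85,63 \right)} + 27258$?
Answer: $27406$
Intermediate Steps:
$N{\left(85,63 \right)} + 27258 = \left(85 + 63\right) + 27258 = 148 + 27258 = 27406$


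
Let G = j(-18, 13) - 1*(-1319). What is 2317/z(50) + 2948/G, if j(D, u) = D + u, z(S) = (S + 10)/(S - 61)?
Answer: -5552173/13140 ≈ -422.54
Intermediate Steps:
z(S) = (10 + S)/(-61 + S)
G = 1314 (G = (-18 + 13) - 1*(-1319) = -5 + 1319 = 1314)
2317/z(50) + 2948/G = 2317/(((10 + 50)/(-61 + 50))) + 2948/1314 = 2317/((60/(-11))) + 2948*(1/1314) = 2317/((-1/11*60)) + 1474/657 = 2317/(-60/11) + 1474/657 = 2317*(-11/60) + 1474/657 = -25487/60 + 1474/657 = -5552173/13140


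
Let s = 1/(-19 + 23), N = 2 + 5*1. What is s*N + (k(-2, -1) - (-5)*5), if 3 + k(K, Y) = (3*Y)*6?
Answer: 23/4 ≈ 5.7500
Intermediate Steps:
k(K, Y) = -3 + 18*Y (k(K, Y) = -3 + (3*Y)*6 = -3 + 18*Y)
N = 7 (N = 2 + 5 = 7)
s = 1/4 ≈ 0.25000
s*N + (k(-2, -1) - (-5)*5) = (1/4)*7 + ((-3 + 18*(-1)) - (-5)*5) = 7/4 + ((-3 - 18) - 1*(-25)) = 7/4 + (-21 + 25) = 7/4 + 4 = 23/4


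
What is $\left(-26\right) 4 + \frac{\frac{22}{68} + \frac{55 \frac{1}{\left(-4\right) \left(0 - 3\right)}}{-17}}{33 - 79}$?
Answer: $- \frac{975947}{9384} \approx -104.0$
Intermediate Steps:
$\left(-26\right) 4 + \frac{\frac{22}{68} + \frac{55 \frac{1}{\left(-4\right) \left(0 - 3\right)}}{-17}}{33 - 79} = -104 + \frac{22 \cdot \frac{1}{68} + \frac{55}{\left(-4\right) \left(-3\right)} \left(- \frac{1}{17}\right)}{-46} = -104 + \left(\frac{11}{34} + \frac{55}{12} \left(- \frac{1}{17}\right)\right) \left(- \frac{1}{46}\right) = -104 + \left(\frac{11}{34} - \frac{55}{204}\right) \left(- \frac{1}{46}\right) = -104 + \frac{11}{204} \left(- \frac{1}{46}\right) = -104 - \frac{11}{9384} = - \frac{975947}{9384}$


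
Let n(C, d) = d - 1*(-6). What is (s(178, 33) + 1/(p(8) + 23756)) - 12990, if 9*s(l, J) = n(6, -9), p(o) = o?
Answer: -926106841/71292 ≈ -12990.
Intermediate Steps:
n(C, d) = 6 + d (n(C, d) = d + 6 = 6 + d)
s(l, J) = -1/3 (s(l, J) = (6 - 9)/9 = (1/9)*(-3) = -1/3)
(s(178, 33) + 1/(p(8) + 23756)) - 12990 = (-1/3 + 1/(8 + 23756)) - 12990 = (-1/3 + 1/23764) - 12990 = -23761/71292 - 12990 = -926106841/71292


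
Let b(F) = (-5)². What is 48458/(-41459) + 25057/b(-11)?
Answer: 1037626713/1036475 ≈ 1001.1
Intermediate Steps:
b(F) = 25
48458/(-41459) + 25057/b(-11) = 48458/(-41459) + 25057/25 = 48458*(-1/41459) + 25057*(1/25) = -48458/41459 + 25057/25 = 1037626713/1036475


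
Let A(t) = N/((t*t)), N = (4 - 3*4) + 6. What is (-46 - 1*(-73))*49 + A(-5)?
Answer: 33073/25 ≈ 1322.9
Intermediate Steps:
N = -2 (N = (4 - 12) + 6 = -8 + 6 = -2)
A(t) = -2/t²
(-46 - 1*(-73))*49 + A(-5) = (-46 - 1*(-73))*49 - 2/(-5)² = (-46 + 73)*49 - 2*1/25 = 27*49 - 2/25 = 1323 - 2/25 = 33073/25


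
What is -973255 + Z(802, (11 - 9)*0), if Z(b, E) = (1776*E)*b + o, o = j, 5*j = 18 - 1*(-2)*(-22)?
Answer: -4866301/5 ≈ -9.7326e+5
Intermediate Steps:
j = -26/5 (j = (18 - 1*(-2)*(-22))/5 = (18 + 2*(-22))/5 = (18 - 44)/5 = (⅕)*(-26) = -26/5 ≈ -5.2000)
o = -26/5 ≈ -5.2000
Z(b, E) = -26/5 + 1776*E*b (Z(b, E) = (1776*E)*b - 26/5 = 1776*E*b - 26/5 = -26/5 + 1776*E*b)
-973255 + Z(802, (11 - 9)*0) = -973255 + (-26/5 + 1776*((11 - 9)*0)*802) = -973255 + (-26/5 + 1776*(2*0)*802) = -973255 + (-26/5 + 1776*0*802) = -973255 + (-26/5 + 0) = -973255 - 26/5 = -4866301/5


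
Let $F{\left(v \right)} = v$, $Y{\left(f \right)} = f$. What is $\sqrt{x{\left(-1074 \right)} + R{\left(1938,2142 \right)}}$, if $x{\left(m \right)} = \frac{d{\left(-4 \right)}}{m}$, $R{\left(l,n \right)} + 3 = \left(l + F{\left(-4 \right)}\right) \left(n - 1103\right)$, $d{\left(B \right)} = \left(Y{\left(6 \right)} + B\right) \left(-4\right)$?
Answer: $\frac{\sqrt{579455303235}}{537} \approx 1417.5$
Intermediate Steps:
$d{\left(B \right)} = -24 - 4 B$ ($d{\left(B \right)} = \left(6 + B\right) \left(-4\right) = -24 - 4 B$)
$R{\left(l,n \right)} = -3 + \left(-1103 + n\right) \left(-4 + l\right)$ ($R{\left(l,n \right)} = -3 + \left(l - 4\right) \left(n - 1103\right) = -3 + \left(-4 + l\right) \left(n - 1103\right) = -3 + \left(-4 + l\right) \left(-1103 + n\right) = -3 + \left(-1103 + n\right) \left(-4 + l\right)$)
$x{\left(m \right)} = - \frac{8}{m}$ ($x{\left(m \right)} = \frac{-24 - -16}{m} = \frac{-24 + 16}{m} = - \frac{8}{m}$)
$\sqrt{x{\left(-1074 \right)} + R{\left(1938,2142 \right)}} = \sqrt{- \frac{8}{-1074} + \left(4409 - 2137614 - 8568 + 1938 \cdot 2142\right)} = \sqrt{\left(-8\right) \left(- \frac{1}{1074}\right) + \left(4409 - 2137614 - 8568 + 4151196\right)} = \sqrt{\frac{4}{537} + 2009423} = \sqrt{\frac{1079060155}{537}} = \frac{\sqrt{579455303235}}{537}$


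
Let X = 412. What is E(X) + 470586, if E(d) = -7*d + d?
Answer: 468114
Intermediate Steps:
E(d) = -6*d
E(X) + 470586 = -6*412 + 470586 = -2472 + 470586 = 468114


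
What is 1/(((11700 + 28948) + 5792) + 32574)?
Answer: 1/79014 ≈ 1.2656e-5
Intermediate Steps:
1/(((11700 + 28948) + 5792) + 32574) = 1/((40648 + 5792) + 32574) = 1/(46440 + 32574) = 1/79014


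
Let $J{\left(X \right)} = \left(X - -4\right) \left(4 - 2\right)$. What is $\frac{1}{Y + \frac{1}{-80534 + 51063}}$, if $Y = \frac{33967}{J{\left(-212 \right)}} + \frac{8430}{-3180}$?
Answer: $- \frac{49982816}{4213672329} \approx -0.011862$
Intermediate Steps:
$J{\left(X \right)} = 8 + 2 X$ ($J{\left(X \right)} = \left(X + 4\right) 2 = \left(4 + X\right) 2 = 8 + 2 X$)
$Y = - \frac{1858699}{22048}$ ($Y = \frac{33967}{8 + 2 \left(-212\right)} + \frac{8430}{-3180} = \frac{33967}{8 - 424} + 8430 \left(- \frac{1}{3180}\right) = \frac{33967}{-416} - \frac{281}{106} = 33967 \left(- \frac{1}{416}\right) - \frac{281}{106} = - \frac{33967}{416} - \frac{281}{106} = - \frac{1858699}{22048} \approx -84.302$)
$\frac{1}{Y + \frac{1}{-80534 + 51063}} = \frac{1}{- \frac{1858699}{22048} + \frac{1}{-80534 + 51063}} = \frac{1}{- \frac{1858699}{22048} + \frac{1}{-29471}} = \frac{1}{- \frac{1858699}{22048} - \frac{1}{29471}} = \frac{1}{- \frac{4213672329}{49982816}} = - \frac{49982816}{4213672329}$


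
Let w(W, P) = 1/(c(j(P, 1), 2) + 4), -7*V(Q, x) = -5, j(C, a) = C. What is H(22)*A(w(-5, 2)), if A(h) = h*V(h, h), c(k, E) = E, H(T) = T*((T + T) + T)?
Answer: 1210/7 ≈ 172.86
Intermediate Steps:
H(T) = 3*T² (H(T) = T*(2*T + T) = T*(3*T) = 3*T²)
V(Q, x) = 5/7 (V(Q, x) = -⅐*(-5) = 5/7)
w(W, P) = ⅙ (w(W, P) = 1/(2 + 4) = 1/6 = ⅙)
A(h) = 5*h/7 (A(h) = h*(5/7) = 5*h/7)
H(22)*A(w(-5, 2)) = (3*22²)*((5/7)*(⅙)) = (3*484)*(5/42) = 1452*(5/42) = 1210/7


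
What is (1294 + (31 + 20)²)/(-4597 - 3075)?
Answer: -3895/7672 ≈ -0.50769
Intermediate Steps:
(1294 + (31 + 20)²)/(-4597 - 3075) = (1294 + 51²)/(-7672) = (1294 + 2601)*(-1/7672) = 3895*(-1/7672) = -3895/7672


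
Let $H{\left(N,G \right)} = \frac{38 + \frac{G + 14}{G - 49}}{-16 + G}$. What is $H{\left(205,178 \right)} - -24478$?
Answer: $\frac{28419241}{1161} \approx 24478.0$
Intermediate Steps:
$H{\left(N,G \right)} = \frac{38 + \frac{14 + G}{-49 + G}}{-16 + G}$
$H{\left(205,178 \right)} - -24478 = \frac{3 \left(-616 + 13 \cdot 178\right)}{784 + 178^{2} - 11570} - -24478 = \frac{3 \left(-616 + 2314\right)}{784 + 31684 - 11570} + 24478 = 3 \cdot \frac{1}{20898} \cdot 1698 + 24478 = \frac{283}{1161} + 24478 = \frac{28419241}{1161}$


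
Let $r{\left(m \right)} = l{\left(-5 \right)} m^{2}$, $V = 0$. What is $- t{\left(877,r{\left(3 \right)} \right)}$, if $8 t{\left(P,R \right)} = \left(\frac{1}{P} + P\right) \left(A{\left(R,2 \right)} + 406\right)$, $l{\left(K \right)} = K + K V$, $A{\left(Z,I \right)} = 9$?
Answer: $- \frac{159594475}{3508} \approx -45494.0$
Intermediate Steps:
$l{\left(K \right)} = K$ ($l{\left(K \right)} = K + K 0 = K + 0 = K$)
$r{\left(m \right)} = - 5 m^{2}$
$t{\left(P,R \right)} = \frac{415 P}{8} + \frac{415}{8 P}$ ($t{\left(P,R \right)} = \frac{\left(\frac{1}{P} + P\right) \left(9 + 406\right)}{8} = \frac{\left(P + \frac{1}{P}\right) 415}{8} = \frac{415 P + \frac{415}{P}}{8} = \frac{415 P}{8} + \frac{415}{8 P}$)
$- t{\left(877,r{\left(3 \right)} \right)} = - \frac{415 \left(1 + 877^{2}\right)}{8 \cdot 877} = - \frac{415 \left(1 + 769129\right)}{8 \cdot 877} = - \frac{415 \cdot 769130}{8 \cdot 877} = \left(-1\right) \frac{159594475}{3508} = - \frac{159594475}{3508}$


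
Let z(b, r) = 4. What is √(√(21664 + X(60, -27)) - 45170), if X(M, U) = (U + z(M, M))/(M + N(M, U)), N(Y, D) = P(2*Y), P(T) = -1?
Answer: √(-157236770 + 177*√8379003)/59 ≈ 212.19*I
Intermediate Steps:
N(Y, D) = -1
X(M, U) = (4 + U)/(-1 + M) (X(M, U) = (U + 4)/(M - 1) = (4 + U)/(-1 + M))
√(√(21664 + X(60, -27)) - 45170) = √(√(21664 + (4 - 27)/(-1 + 60)) - 45170) = √(√(21664 - 23/59) - 45170) = √(√(1278153/59) - 45170) = √(3*√8379003/59 - 45170) = √(-45170 + 3*√8379003/59)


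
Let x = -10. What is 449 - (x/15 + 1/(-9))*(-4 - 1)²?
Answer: 4216/9 ≈ 468.44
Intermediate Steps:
449 - (x/15 + 1/(-9))*(-4 - 1)² = 449 - (-10/15 + 1/(-9))*(-4 - 1)² = 449 - (-10*1/15 + 1*(-⅑))*(-5)² = 449 - (-⅔ - ⅑)*25 = 449 - (-7)*25/9 = 449 - 1*(-175/9) = 449 + 175/9 = 4216/9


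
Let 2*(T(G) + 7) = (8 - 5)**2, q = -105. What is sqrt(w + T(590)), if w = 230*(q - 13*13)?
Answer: 3*I*sqrt(28010)/2 ≈ 251.04*I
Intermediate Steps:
T(G) = -5/2 (T(G) = -7 + (8 - 5)**2/2 = -7 + (1/2)*3**2 = -7 + (1/2)*9 = -7 + 9/2 = -5/2)
w = -63020 (w = 230*(-105 - 13*13) = 230*(-105 - 169) = 230*(-274) = -63020)
sqrt(w + T(590)) = sqrt(-63020 - 5/2) = sqrt(-126045/2) = 3*I*sqrt(28010)/2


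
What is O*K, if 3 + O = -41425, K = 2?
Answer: -82856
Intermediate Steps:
O = -41428 (O = -3 - 41425 = -41428)
O*K = -41428*2 = -82856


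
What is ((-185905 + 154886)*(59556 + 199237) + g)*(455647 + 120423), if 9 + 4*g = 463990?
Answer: -9248670284426045/2 ≈ -4.6243e+15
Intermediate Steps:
g = 463981/4 (g = -9/4 + (¼)*463990 = -9/4 + 231995/2 = 463981/4 ≈ 1.1600e+5)
((-185905 + 154886)*(59556 + 199237) + g)*(455647 + 120423) = ((-185905 + 154886)*(59556 + 199237) + 463981/4)*(455647 + 120423) = (-31019*258793 + 463981/4)*576070 = (-8027500067 + 463981/4)*576070 = -32109536287/4*576070 = -9248670284426045/2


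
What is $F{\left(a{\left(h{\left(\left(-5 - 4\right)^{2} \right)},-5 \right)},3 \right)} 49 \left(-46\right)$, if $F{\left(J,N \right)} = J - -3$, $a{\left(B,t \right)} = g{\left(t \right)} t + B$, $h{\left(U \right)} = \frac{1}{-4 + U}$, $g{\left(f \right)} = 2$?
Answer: $\frac{173236}{11} \approx 15749.0$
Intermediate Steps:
$a{\left(B,t \right)} = B + 2 t$ ($a{\left(B,t \right)} = 2 t + B = B + 2 t$)
$F{\left(J,N \right)} = 3 + J$ ($F{\left(J,N \right)} = J + 3 = 3 + J$)
$F{\left(a{\left(h{\left(\left(-5 - 4\right)^{2} \right)},-5 \right)},3 \right)} 49 \left(-46\right) = \left(3 + \left(\frac{1}{-4 + \left(-5 - 4\right)^{2}} + 2 \left(-5\right)\right)\right) 49 \left(-46\right) = \left(3 - \left(10 - \frac{1}{-4 + \left(-9\right)^{2}}\right)\right) 49 \left(-46\right) = \left(3 - \left(10 - \frac{1}{-4 + 81}\right)\right) 49 \left(-46\right) = \left(3 - \left(10 - \frac{1}{77}\right)\right) 49 \left(-46\right) = \left(3 + \left(\frac{1}{77} - 10\right)\right) 49 \left(-46\right) = \left(3 - \frac{769}{77}\right) 49 \left(-46\right) = \left(- \frac{538}{77}\right) 49 \left(-46\right) = \left(- \frac{3766}{11}\right) \left(-46\right) = \frac{173236}{11}$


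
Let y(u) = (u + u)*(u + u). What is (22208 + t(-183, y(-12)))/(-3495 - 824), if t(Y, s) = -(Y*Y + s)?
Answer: 11857/4319 ≈ 2.7453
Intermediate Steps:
y(u) = 4*u² (y(u) = (2*u)*(2*u) = 4*u²)
t(Y, s) = -s - Y² (t(Y, s) = -(Y² + s) = -(s + Y²) = -s - Y²)
(22208 + t(-183, y(-12)))/(-3495 - 824) = (22208 + (-4*(-12)² - 1*(-183)²))/(-3495 - 824) = (22208 + (-4*144 - 1*33489))/(-4319) = (22208 + (-1*576 - 33489))*(-1/4319) = (22208 + (-576 - 33489))*(-1/4319) = (22208 - 34065)*(-1/4319) = -11857*(-1/4319) = 11857/4319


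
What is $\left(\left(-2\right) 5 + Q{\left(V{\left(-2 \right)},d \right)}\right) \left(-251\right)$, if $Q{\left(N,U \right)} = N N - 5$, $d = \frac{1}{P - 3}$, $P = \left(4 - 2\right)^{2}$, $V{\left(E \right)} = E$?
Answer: $2761$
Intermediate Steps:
$P = 4$ ($P = 2^{2} = 4$)
$d = 1$ ($d = \frac{1}{4 - 3} = 1^{-1} = 1$)
$Q{\left(N,U \right)} = -5 + N^{2}$ ($Q{\left(N,U \right)} = N^{2} - 5 = -5 + N^{2}$)
$\left(\left(-2\right) 5 + Q{\left(V{\left(-2 \right)},d \right)}\right) \left(-251\right) = \left(\left(-2\right) 5 - \left(5 - \left(-2\right)^{2}\right)\right) \left(-251\right) = \left(-10 + \left(-5 + 4\right)\right) \left(-251\right) = \left(-10 - 1\right) \left(-251\right) = \left(-11\right) \left(-251\right) = 2761$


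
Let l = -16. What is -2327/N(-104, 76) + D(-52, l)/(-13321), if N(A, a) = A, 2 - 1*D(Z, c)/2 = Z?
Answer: 2383595/106568 ≈ 22.367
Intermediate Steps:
D(Z, c) = 4 - 2*Z
-2327/N(-104, 76) + D(-52, l)/(-13321) = -2327/(-104) + (4 - 2*(-52))/(-13321) = -2327*(-1/104) + (4 + 104)*(-1/13321) = 179/8 + 108*(-1/13321) = 179/8 - 108/13321 = 2383595/106568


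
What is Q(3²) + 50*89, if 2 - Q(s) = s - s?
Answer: 4452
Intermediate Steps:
Q(s) = 2 (Q(s) = 2 - (s - s) = 2 - 1*0 = 2 + 0 = 2)
Q(3²) + 50*89 = 2 + 50*89 = 2 + 4450 = 4452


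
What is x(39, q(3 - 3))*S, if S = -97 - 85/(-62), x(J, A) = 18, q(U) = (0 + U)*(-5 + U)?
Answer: -53361/31 ≈ -1721.3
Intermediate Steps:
q(U) = U*(-5 + U)
S = -5929/62 (S = -97 - 85*(-1)/62 = -97 - 1*(-85/62) = -97 + 85/62 = -5929/62 ≈ -95.629)
x(39, q(3 - 3))*S = 18*(-5929/62) = -53361/31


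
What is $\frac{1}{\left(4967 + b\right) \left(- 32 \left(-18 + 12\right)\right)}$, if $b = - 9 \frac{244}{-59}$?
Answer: $\frac{59}{56687808} \approx 1.0408 \cdot 10^{-6}$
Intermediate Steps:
$b = \frac{2196}{59}$ ($b = - 9 \cdot 244 \left(- \frac{1}{59}\right) = \left(-9\right) \left(- \frac{244}{59}\right) = \frac{2196}{59} \approx 37.22$)
$\frac{1}{\left(4967 + b\right) \left(- 32 \left(-18 + 12\right)\right)} = \frac{1}{\left(4967 + \frac{2196}{59}\right) \left(- 32 \left(-18 + 12\right)\right)} = \frac{1}{\frac{295249}{59} \left(\left(-32\right) \left(-6\right)\right)} = \frac{59}{295249 \cdot 192} = \frac{59}{295249} \cdot \frac{1}{192} = \frac{59}{56687808}$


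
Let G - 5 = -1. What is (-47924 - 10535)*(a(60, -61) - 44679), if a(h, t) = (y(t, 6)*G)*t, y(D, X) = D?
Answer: 1741785905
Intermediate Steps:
G = 4 (G = 5 - 1 = 4)
a(h, t) = 4*t² (a(h, t) = (t*4)*t = (4*t)*t = 4*t²)
(-47924 - 10535)*(a(60, -61) - 44679) = (-47924 - 10535)*(4*(-61)² - 44679) = -58459*(4*3721 - 44679) = -58459*(14884 - 44679) = -58459*(-29795) = 1741785905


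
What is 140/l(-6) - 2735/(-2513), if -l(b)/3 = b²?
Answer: -14110/67851 ≈ -0.20796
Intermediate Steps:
l(b) = -3*b²
140/l(-6) - 2735/(-2513) = 140/((-3*(-6)²)) - 2735/(-2513) = 140/((-3*36)) - 2735*(-1/2513) = 140/(-108) + 2735/2513 = 140*(-1/108) + 2735/2513 = -35/27 + 2735/2513 = -14110/67851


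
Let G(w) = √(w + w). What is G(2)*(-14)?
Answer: -28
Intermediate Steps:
G(w) = √2*√w (G(w) = √(2*w) = √2*√w)
G(2)*(-14) = (√2*√2)*(-14) = 2*(-14) = -28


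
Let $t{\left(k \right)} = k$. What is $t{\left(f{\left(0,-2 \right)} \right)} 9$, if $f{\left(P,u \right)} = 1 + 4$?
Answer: $45$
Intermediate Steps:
$f{\left(P,u \right)} = 5$
$t{\left(f{\left(0,-2 \right)} \right)} 9 = 5 \cdot 9 = 45$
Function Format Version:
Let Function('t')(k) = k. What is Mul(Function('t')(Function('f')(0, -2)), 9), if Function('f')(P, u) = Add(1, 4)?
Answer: 45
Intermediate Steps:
Function('f')(P, u) = 5
Mul(Function('t')(Function('f')(0, -2)), 9) = Mul(5, 9) = 45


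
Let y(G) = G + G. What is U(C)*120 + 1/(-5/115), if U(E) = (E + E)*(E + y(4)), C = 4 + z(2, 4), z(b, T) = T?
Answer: 30697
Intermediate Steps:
y(G) = 2*G
C = 8 (C = 4 + 4 = 8)
U(E) = 2*E*(8 + E) (U(E) = (E + E)*(E + 2*4) = (2*E)*(E + 8) = (2*E)*(8 + E) = 2*E*(8 + E))
U(C)*120 + 1/(-5/115) = (2*8*(8 + 8))*120 + 1/(-5/115) = (2*8*16)*120 + 1/(-5*1/115) = 256*120 + 1/(-1/23) = 30720 - 23 = 30697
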